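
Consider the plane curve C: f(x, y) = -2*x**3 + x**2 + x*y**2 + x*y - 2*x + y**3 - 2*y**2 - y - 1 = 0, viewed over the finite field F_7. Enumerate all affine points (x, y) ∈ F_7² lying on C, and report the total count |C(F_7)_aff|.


Affine F_7-points: {(1, 2), (1, 3), (2, 2), (5, 6), (6, 1)}; count = 5.

For each of the 49 pairs (x, y) ∈ F_7², evaluate f(x, y) mod 7. Record the zeros.
  x = 0: [0↦6, 1↦4, 2↦4, 3↦5, 4↦6, 5↦6, 6↦4]  zeros at y ∈ ∅
  x = 1: [0↦3, 1↦3, 2↦0, 3↦0, 4↦2, 5↦5, 6↦1]  zeros at y ∈ {2, 3}
  x = 2: [0↦4, 1↦6, 2↦0, 3↦6, 4↦2, 5↦1, 6↦2]  zeros at y ∈ {2}
  x = 3: [0↦4, 1↦1, 2↦6, 3↦4, 4↦1, 5↦3, 6↦2]  zeros at y ∈ ∅
  x = 4: [0↦5, 1↦4, 2↦6, 3↦3, 4↦1, 5↦6, 6↦3]  zeros at y ∈ ∅
  x = 5: [0↦2, 1↦3, 2↦2, 3↦5, 4↦4, 5↦5, 6↦0]  zeros at y ∈ {6}
  x = 6: [0↦4, 1↦0, 2↦3, 3↦5, 4↦5, 5↦2, 6↦2]  zeros at y ∈ {1}
Collecting zeros: affine points = {(1, 2), (1, 3), (2, 2), (5, 6), (6, 1)}.
Total count |C(F_7)_aff| = 5.


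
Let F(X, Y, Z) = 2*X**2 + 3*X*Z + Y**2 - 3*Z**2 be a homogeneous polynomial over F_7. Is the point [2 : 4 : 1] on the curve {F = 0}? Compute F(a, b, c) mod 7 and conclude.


F(2,4,1) ≡ 6 (mod 7); P is NOT on the curve.

Evaluate F(2, 4, 1) term-by-term (mod 7).
  2*X**2 ↦ 2·4·1·1 = 8
  3*X*Z ↦ 3·2·1·1 = 6
  Y**2 ↦ 1·1·16·1 = 16
  -3*Z**2 ↦ -3·1·1·1 = -3
Sum: F(2, 4, 1) = (8) + (6) + (16) + (-3) = 27.
Reducing mod 7: 27 ≡ 6 (mod 7).
Since F(a, b, c) ≡ 6 ≠ 0 (mod 7), P does NOT lie on the curve.


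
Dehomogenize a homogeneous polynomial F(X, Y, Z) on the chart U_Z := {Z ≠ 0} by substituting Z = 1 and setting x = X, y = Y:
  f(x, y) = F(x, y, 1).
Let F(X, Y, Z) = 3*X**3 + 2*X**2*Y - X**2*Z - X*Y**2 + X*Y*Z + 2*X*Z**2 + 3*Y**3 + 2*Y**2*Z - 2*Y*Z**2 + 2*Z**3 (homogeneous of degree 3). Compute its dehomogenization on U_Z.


f(x, y) = 3*x**3 + 2*x**2*y - x**2 - x*y**2 + x*y + 2*x + 3*y**3 + 2*y**2 - 2*y + 2

On U_Z we set Z = 1. Each monomial c·X^i·Y^j·Z^k in F becomes c·x^i·y^j·1^k = c·x^i·y^j.
Substituting Z = 1: F(X, Y, 1) = 3*x**3 + 2*x**2*y - x**2 - x*y**2 + x*y + 2*x + 3*y**3 + 2*y**2 - 2*y + 2.
Note: deg(f) ≤ deg(F) = 3; strict inequality happens when F is divisible by Z (lost terms).


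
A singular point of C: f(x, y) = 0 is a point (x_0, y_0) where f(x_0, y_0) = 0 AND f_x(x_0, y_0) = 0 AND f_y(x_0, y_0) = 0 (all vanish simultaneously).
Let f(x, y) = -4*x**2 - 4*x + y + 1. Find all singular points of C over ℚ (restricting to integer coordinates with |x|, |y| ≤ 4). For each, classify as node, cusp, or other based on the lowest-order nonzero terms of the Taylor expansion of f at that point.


No singular points in the scanned grid; C is smooth there.

Compute partial derivatives:
  f_x = -8*x - 4.
  f_y = 1.
f_y = 1 is a nonzero constant, so f_y never vanishes: no point (x, y) can satisfy f = f_x = f_y = 0. In particular no (x, y) ∈ {−4, ..., 4}² is singular; the curve is smooth.


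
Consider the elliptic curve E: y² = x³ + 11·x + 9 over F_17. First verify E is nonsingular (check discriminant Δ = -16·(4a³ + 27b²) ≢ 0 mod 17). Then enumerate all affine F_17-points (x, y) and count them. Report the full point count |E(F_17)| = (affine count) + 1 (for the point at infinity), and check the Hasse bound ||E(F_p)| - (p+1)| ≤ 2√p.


Affine points = {(0, 3), (0, 14), (1, 2), (1, 15), (3, 1), (3, 16), (4, 7), (4, 10), (5, 6), (5, 11), (6, 6), (6, 11), (7, 2), (7, 15), (9, 2), (9, 15), (11, 4), (11, 13), (12, 4), (12, 13), (14, 0), (15, 8), (15, 9)}; affine count = 23; |E(F_17)| = 24.

Discriminant check: Δ ∝ 4a³ + 27b² = 4·11³ + 27·9² = 4·1331 + 27·81 ≡ 14 (mod 17). Nonzero ⇒ E is nonsingular.
For each x ∈ F_17, compute rhs = x³ + 11·x + 9 mod 17, then count y ∈ F_17 with y² ≡ rhs.
  x = 0: rhs = 9, matching y values: 3, 14 (2 points).
  x = 1: rhs = 4, matching y values: 2, 15 (2 points).
  x = 2: rhs = 5, matching y values: none (0 points).
  x = 3: rhs = 1, matching y values: 1, 16 (2 points).
  x = 4: rhs = 15, matching y values: 7, 10 (2 points).
  x = 5: rhs = 2, matching y values: 6, 11 (2 points).
  x = 6: rhs = 2, matching y values: 6, 11 (2 points).
  x = 7: rhs = 4, matching y values: 2, 15 (2 points).
  x = 8: rhs = 14, matching y values: none (0 points).
  x = 9: rhs = 4, matching y values: 2, 15 (2 points).
  x = 10: rhs = 14, matching y values: none (0 points).
  x = 11: rhs = 16, matching y values: 4, 13 (2 points).
  x = 12: rhs = 16, matching y values: 4, 13 (2 points).
  x = 13: rhs = 3, matching y values: none (0 points).
  x = 14: rhs = 0, matching y values: 0 (1 points).
  x = 15: rhs = 13, matching y values: 8, 9 (2 points).
  x = 16: rhs = 14, matching y values: none (0 points).
Total affine count: 23.
Full point count |E(F_17)| = 23 + 1 = 24.
Hasse bound: |24 − (17+1)| = |6| = 6 ≤ 2√17 ≈ 8.2462 ✓.


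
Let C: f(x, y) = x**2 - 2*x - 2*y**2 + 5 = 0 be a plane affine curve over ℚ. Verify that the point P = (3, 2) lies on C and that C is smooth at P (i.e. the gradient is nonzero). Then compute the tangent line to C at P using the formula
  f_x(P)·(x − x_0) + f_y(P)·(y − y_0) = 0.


Tangent line at P: 4*x - 8*y + 4 = 0.

Step 1: f(3, 2) = 0, so P lies on C.
Step 2: partial derivatives
  f_x(x, y) = 2*x - 2, f_y(x, y) = -4*y.
  f_x(P) = 4, f_y(P) = -8 (gradient nonzero, so P is smooth).
Step 3: tangent line at P: 4·(x − 3) + -8·(y − 2) = 0.
Expanding: 4*x - 8*y + 4 = 0.


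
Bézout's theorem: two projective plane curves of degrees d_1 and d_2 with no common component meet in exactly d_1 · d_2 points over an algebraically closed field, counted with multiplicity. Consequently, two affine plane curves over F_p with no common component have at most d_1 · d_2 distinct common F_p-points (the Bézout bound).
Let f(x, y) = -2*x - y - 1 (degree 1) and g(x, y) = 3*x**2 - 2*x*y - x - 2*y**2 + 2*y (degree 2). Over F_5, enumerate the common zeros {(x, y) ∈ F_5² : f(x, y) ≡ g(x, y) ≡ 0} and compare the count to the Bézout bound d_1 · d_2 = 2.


Common zeros: {(2, 0)}; count = 1; Bézout bound = 2.

deg(f) = 1, deg(g) = 2, so Bézout bound = 2.
Scan x ∈ F_5. For each x, list the y ∈ F_5 with f(x, y) ≡ 0 and those with g(x, y) ≡ 0 (mod 5); the common zeros in that column are the intersection.
  x = 0: f ≡ 0 at y ∈ {4}; g ≡ 0 at y ∈ {0, 1}; common: ∅.
  x = 1: f ≡ 0 at y ∈ {2}; g ≡ 0 at y ∈ {1, 4}; common: ∅.
  x = 2: f ≡ 0 at y ∈ {0}; g ≡ 0 at y ∈ {0, 4}; common: {0}.
  x = 3: f ≡ 0 at y ∈ {3}; g ≡ 0 at y ∈ ∅; common: ∅.
  x = 4: f ≡ 0 at y ∈ {1}; g ≡ 0 at y ∈ ∅; common: ∅.
Collecting: common zeros = {(2, 0)}, so the count is 1.
Comparison with the Bézout bound: 1 ≤ 2 = deg(f)·deg(g), as expected for curves with no common component (the affine F_5-count falls short of the bound because intersections may lie at infinity, over extension fields, or carry multiplicity).


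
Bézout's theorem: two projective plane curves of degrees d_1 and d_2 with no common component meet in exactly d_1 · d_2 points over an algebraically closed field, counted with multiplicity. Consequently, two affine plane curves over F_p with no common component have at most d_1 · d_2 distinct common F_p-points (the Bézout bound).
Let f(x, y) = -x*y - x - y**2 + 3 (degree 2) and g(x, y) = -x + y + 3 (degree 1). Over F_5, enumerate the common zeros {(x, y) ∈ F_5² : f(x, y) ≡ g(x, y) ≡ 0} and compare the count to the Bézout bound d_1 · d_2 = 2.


Common zeros: {(1, 3), (3, 0)}; count = 2; Bézout bound = 2.

deg(f) = 2, deg(g) = 1, so Bézout bound = 2.
Scan x ∈ F_5. For each x, list the y ∈ F_5 with f(x, y) ≡ 0 and those with g(x, y) ≡ 0 (mod 5); the common zeros in that column are the intersection.
  x = 0: f ≡ 0 at y ∈ ∅; g ≡ 0 at y ∈ {2}; common: ∅.
  x = 1: f ≡ 0 at y ∈ {1, 3}; g ≡ 0 at y ∈ {3}; common: {3}.
  x = 2: f ≡ 0 at y ∈ ∅; g ≡ 0 at y ∈ {4}; common: ∅.
  x = 3: f ≡ 0 at y ∈ {0, 2}; g ≡ 0 at y ∈ {0}; common: {0}.
  x = 4: f ≡ 0 at y ∈ ∅; g ≡ 0 at y ∈ {1}; common: ∅.
Collecting: common zeros = {(1, 3), (3, 0)}, so the count is 2.
Comparison with the Bézout bound: 2 ≤ 2 = deg(f)·deg(g), as expected for curves with no common component (the bound is attained).


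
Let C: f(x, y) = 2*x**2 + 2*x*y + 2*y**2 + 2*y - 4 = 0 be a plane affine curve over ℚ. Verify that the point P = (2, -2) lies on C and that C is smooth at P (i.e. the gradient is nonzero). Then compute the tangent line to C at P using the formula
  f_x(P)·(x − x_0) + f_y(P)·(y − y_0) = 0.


Tangent line at P: 4*x - 2*y - 12 = 0.

Step 1: f(2, -2) = 0, so P lies on C.
Step 2: partial derivatives
  f_x(x, y) = 4*x + 2*y, f_y(x, y) = 2*x + 4*y + 2.
  f_x(P) = 4, f_y(P) = -2 (gradient nonzero, so P is smooth).
Step 3: tangent line at P: 4·(x − 2) + -2·(y − -2) = 0.
Expanding: 4*x - 2*y - 12 = 0.


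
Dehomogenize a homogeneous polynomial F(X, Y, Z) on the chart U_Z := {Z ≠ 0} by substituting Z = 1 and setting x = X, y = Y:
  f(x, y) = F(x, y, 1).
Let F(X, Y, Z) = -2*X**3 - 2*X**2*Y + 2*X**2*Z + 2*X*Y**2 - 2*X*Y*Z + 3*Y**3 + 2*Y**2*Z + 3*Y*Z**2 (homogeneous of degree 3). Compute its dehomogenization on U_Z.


f(x, y) = -2*x**3 - 2*x**2*y + 2*x**2 + 2*x*y**2 - 2*x*y + 3*y**3 + 2*y**2 + 3*y

On U_Z we set Z = 1. Each monomial c·X^i·Y^j·Z^k in F becomes c·x^i·y^j·1^k = c·x^i·y^j.
Substituting Z = 1: F(X, Y, 1) = -2*x**3 - 2*x**2*y + 2*x**2 + 2*x*y**2 - 2*x*y + 3*y**3 + 2*y**2 + 3*y.
Note: deg(f) ≤ deg(F) = 3; strict inequality happens when F is divisible by Z (lost terms).


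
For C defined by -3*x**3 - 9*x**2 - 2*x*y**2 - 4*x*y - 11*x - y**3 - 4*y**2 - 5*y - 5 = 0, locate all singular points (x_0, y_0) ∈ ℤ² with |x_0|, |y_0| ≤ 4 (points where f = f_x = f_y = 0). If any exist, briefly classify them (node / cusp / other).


Singular points: {(-1, -1)}; classification: cusp.

Compute partial derivatives:
  f_x = -9*x**2 - 18*x - 2*y**2 - 4*y - 11.
  f_y = -4*x*y - 4*x - 3*y**2 - 8*y - 5.
Scan x_0 ∈ {−4, ..., 4}. For each x_0, f_y(x_0, y) is a polynomial in y; find its integer roots y ∈ {−4, ..., 4}, then test f_x and f at those candidates.
  x = -4: f_y(-4, y) = -3*y**2 + 8*y + 11; vanishes at y ∈ {-1}. (-4, -1): f_x = -81 ≠ 0.
  x = -3: f_y(-3, y) = -3*y**2 + 4*y + 7; vanishes at y ∈ {-1}. (-3, -1): f_x = -36 ≠ 0.
  x = -2: f_y(-2, y) = 3 - 3*y**2; vanishes at y ∈ {-1, 1}. (-2, -1): f_x = -9 ≠ 0; (-2, 1): f_x = -17 ≠ 0.
  x = -1: f_y(-1, y) = -3*y**2 - 4*y - 1; vanishes at y ∈ {-1}. (-1, -1): f_x = 0, f = 0 — SINGULAR.
  x = 0: f_y(0, y) = -3*y**2 - 8*y - 5; vanishes at y ∈ {-1}. (0, -1): f_x = -9 ≠ 0.
  x = 1: f_y(1, y) = -3*y**2 - 12*y - 9; vanishes at y ∈ {-3, -1}. (1, -3): f_x = -44 ≠ 0; (1, -1): f_x = -36 ≠ 0.
  x = 2: f_y(2, y) = -3*y**2 - 16*y - 13; vanishes at y ∈ {-1}. (2, -1): f_x = -81 ≠ 0.
  x = 3: f_y(3, y) = -3*y**2 - 20*y - 17; vanishes at y ∈ {-1}. (3, -1): f_x = -144 ≠ 0.
  x = 4: f_y(4, y) = -3*y**2 - 24*y - 21; vanishes at y ∈ {-1}. (4, -1): f_x = -225 ≠ 0.
Only singular point on the grid: (-1, -1).
Classify: substitute x = -1 + u, y = -1 + v and expand: f = -3*u**3 - 2*u*v**2 - v**3 + v**2.
No constant or linear terms (consistent with a singular point). Quadratic part: v**2. Cubic part: -3*u**3 - 2*u*v**2 - v**3.
The quadratic part v**2 is a perfect square, so there is a single (double) tangent line v = 0, i.e. y = -1. Restricting the cubic part to that line (v = 0) leaves -3*u**3 ≠ 0, so f is not divisible by v and the branch is v² ≈ 3*u**3 to lowest order — this is a cusp.
Classification: cusp.


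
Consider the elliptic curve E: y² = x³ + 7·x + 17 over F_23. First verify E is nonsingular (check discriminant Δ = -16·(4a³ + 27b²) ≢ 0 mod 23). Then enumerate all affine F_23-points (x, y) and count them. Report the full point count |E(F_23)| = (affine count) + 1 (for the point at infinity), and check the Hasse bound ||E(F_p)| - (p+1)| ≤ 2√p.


Affine points = {(1, 5), (1, 18), (2, 4), (2, 19), (5, 4), (5, 19), (7, 8), (7, 15), (9, 2), (9, 21), (10, 11), (10, 12), (12, 9), (12, 14), (15, 1), (15, 22), (16, 4), (16, 19), (17, 9), (17, 14), (18, 8), (18, 15), (21, 8), (21, 15), (22, 3), (22, 20)}; affine count = 26; |E(F_23)| = 27.

Discriminant check: Δ ∝ 4a³ + 27b² = 4·7³ + 27·17² = 4·343 + 27·289 ≡ 21 (mod 23). Nonzero ⇒ E is nonsingular.
For each x ∈ F_23, compute rhs = x³ + 7·x + 17 mod 23, then count y ∈ F_23 with y² ≡ rhs.
  x = 0: rhs = 17, matching y values: none (0 points).
  x = 1: rhs = 2, matching y values: 5, 18 (2 points).
  x = 2: rhs = 16, matching y values: 4, 19 (2 points).
  x = 3: rhs = 19, matching y values: none (0 points).
  x = 4: rhs = 17, matching y values: none (0 points).
  x = 5: rhs = 16, matching y values: 4, 19 (2 points).
  x = 6: rhs = 22, matching y values: none (0 points).
  x = 7: rhs = 18, matching y values: 8, 15 (2 points).
  x = 8: rhs = 10, matching y values: none (0 points).
  x = 9: rhs = 4, matching y values: 2, 21 (2 points).
  x = 10: rhs = 6, matching y values: 11, 12 (2 points).
  x = 11: rhs = 22, matching y values: none (0 points).
  x = 12: rhs = 12, matching y values: 9, 14 (2 points).
  x = 13: rhs = 5, matching y values: none (0 points).
  x = 14: rhs = 7, matching y values: none (0 points).
  x = 15: rhs = 1, matching y values: 1, 22 (2 points).
  x = 16: rhs = 16, matching y values: 4, 19 (2 points).
  x = 17: rhs = 12, matching y values: 9, 14 (2 points).
  x = 18: rhs = 18, matching y values: 8, 15 (2 points).
  x = 19: rhs = 17, matching y values: none (0 points).
  x = 20: rhs = 15, matching y values: none (0 points).
  x = 21: rhs = 18, matching y values: 8, 15 (2 points).
  x = 22: rhs = 9, matching y values: 3, 20 (2 points).
Total affine count: 26.
Full point count |E(F_23)| = 26 + 1 = 27.
Hasse bound: |27 − (23+1)| = |3| = 3 ≤ 2√23 ≈ 9.5917 ✓.


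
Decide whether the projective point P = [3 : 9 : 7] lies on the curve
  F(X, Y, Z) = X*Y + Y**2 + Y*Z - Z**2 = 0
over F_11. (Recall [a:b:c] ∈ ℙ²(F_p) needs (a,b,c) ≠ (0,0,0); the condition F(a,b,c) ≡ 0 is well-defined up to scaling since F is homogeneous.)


F(3,9,7) ≡ 1 (mod 11); P is NOT on the curve.

Evaluate F(3, 9, 7) term-by-term (mod 11).
  X*Y ↦ 1·3·9·1 = 27
  Y**2 ↦ 1·1·81·1 = 81
  Y*Z ↦ 1·1·9·7 = 63
  -Z**2 ↦ -1·1·1·49 = -49
Sum: F(3, 9, 7) = (27) + (81) + (63) + (-49) = 122.
Reducing mod 11: 122 ≡ 1 (mod 11).
Since F(a, b, c) ≡ 1 ≠ 0 (mod 11), P does NOT lie on the curve.


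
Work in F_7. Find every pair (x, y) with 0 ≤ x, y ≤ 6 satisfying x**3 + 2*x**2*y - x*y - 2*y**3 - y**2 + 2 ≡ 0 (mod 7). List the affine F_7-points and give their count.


Affine F_7-points: {(0, 5), (2, 3), (4, 1), (5, 5), (6, 5)}; count = 5.

For each of the 49 pairs (x, y) ∈ F_7², evaluate f(x, y) mod 7. Record the zeros.
  x = 0: [0↦2, 1↦6, 2↦3, 3↦2, 4↦5, 5↦0, 6↦3]  zeros at y ∈ {5}
  x = 1: [0↦3, 1↦1, 2↦6, 3↦6, 4↦3, 5↦6, 6↦3]  zeros at y ∈ ∅
  x = 2: [0↦3, 1↦6, 2↦2, 3↦0, 4↦2, 5↦3, 6↦5]  zeros at y ∈ {3}
  x = 3: [0↦1, 1↦6, 2↦4, 3↦4, 4↦1, 5↦4, 6↦1]  zeros at y ∈ ∅
  x = 4: [0↦3, 1↦0, 2↦4, 3↦3, 4↦6, 5↦1, 6↦4]  zeros at y ∈ {1}
  x = 5: [0↦1, 1↦1, 2↦1, 3↦3, 4↦2, 5↦0, 6↦6]  zeros at y ∈ {5}
  x = 6: [0↦1, 1↦1, 2↦1, 3↦3, 4↦2, 5↦0, 6↦6]  zeros at y ∈ {5}
Collecting zeros: affine points = {(0, 5), (2, 3), (4, 1), (5, 5), (6, 5)}.
Total count |C(F_7)_aff| = 5.


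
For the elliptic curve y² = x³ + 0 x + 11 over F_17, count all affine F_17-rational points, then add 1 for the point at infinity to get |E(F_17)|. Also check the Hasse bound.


Affine points = {(2, 6), (2, 11), (3, 2), (3, 15), (5, 0), (8, 8), (8, 9), (9, 3), (9, 14), (10, 5), (10, 12), (11, 4), (11, 13), (13, 7), (13, 10), (14, 1), (14, 16)}; affine count = 17; |E(F_17)| = 18.

Discriminant check: Δ ∝ 4a³ + 27b² = 4·0³ + 27·11² = 4·0 + 27·121 ≡ 3 (mod 17). Nonzero ⇒ E is nonsingular.
For each x ∈ F_17, compute rhs = x³ + 0·x + 11 mod 17, then count y ∈ F_17 with y² ≡ rhs.
  x = 0: rhs = 11, matching y values: none (0 points).
  x = 1: rhs = 12, matching y values: none (0 points).
  x = 2: rhs = 2, matching y values: 6, 11 (2 points).
  x = 3: rhs = 4, matching y values: 2, 15 (2 points).
  x = 4: rhs = 7, matching y values: none (0 points).
  x = 5: rhs = 0, matching y values: 0 (1 points).
  x = 6: rhs = 6, matching y values: none (0 points).
  x = 7: rhs = 14, matching y values: none (0 points).
  x = 8: rhs = 13, matching y values: 8, 9 (2 points).
  x = 9: rhs = 9, matching y values: 3, 14 (2 points).
  x = 10: rhs = 8, matching y values: 5, 12 (2 points).
  x = 11: rhs = 16, matching y values: 4, 13 (2 points).
  x = 12: rhs = 5, matching y values: none (0 points).
  x = 13: rhs = 15, matching y values: 7, 10 (2 points).
  x = 14: rhs = 1, matching y values: 1, 16 (2 points).
  x = 15: rhs = 3, matching y values: none (0 points).
  x = 16: rhs = 10, matching y values: none (0 points).
Total affine count: 17.
Full point count |E(F_17)| = 17 + 1 = 18.
Hasse bound: |18 − (17+1)| = |0| = 0 ≤ 2√17 ≈ 8.2462 ✓.


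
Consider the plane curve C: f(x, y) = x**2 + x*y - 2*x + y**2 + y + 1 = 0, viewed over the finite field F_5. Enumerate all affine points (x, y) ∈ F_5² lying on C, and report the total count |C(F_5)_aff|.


Affine F_5-points: {(1, 0), (1, 3), (2, 1), (3, 3), (4, 1), (4, 4)}; count = 6.

For each of the 25 pairs (x, y) ∈ F_5², evaluate f(x, y) mod 5. Record the zeros.
  x = 0: [0↦1, 1↦3, 2↦2, 3↦3, 4↦1]  zeros at y ∈ ∅
  x = 1: [0↦0, 1↦3, 2↦3, 3↦0, 4↦4]  zeros at y ∈ {0, 3}
  x = 2: [0↦1, 1↦0, 2↦1, 3↦4, 4↦4]  zeros at y ∈ {1}
  x = 3: [0↦4, 1↦4, 2↦1, 3↦0, 4↦1]  zeros at y ∈ {3}
  x = 4: [0↦4, 1↦0, 2↦3, 3↦3, 4↦0]  zeros at y ∈ {1, 4}
Collecting zeros: affine points = {(1, 0), (1, 3), (2, 1), (3, 3), (4, 1), (4, 4)}.
Total count |C(F_5)_aff| = 6.


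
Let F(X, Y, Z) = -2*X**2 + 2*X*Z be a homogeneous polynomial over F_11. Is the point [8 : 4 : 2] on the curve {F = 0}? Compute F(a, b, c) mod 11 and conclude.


F(8,4,2) ≡ 3 (mod 11); P is NOT on the curve.

Evaluate F(8, 4, 2) term-by-term (mod 11).
  -2*X**2 ↦ -2·64·1·1 = -128
  2*X*Z ↦ 2·8·1·2 = 32
Sum: F(8, 4, 2) = (-128) + (32) = -96.
Reducing mod 11: -96 ≡ 3 (mod 11).
Since F(a, b, c) ≡ 3 ≠ 0 (mod 11), P does NOT lie on the curve.


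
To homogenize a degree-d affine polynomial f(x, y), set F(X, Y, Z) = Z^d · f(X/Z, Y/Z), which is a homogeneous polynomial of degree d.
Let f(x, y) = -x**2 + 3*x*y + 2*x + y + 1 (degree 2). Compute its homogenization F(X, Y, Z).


F(X, Y, Z) = -X**2 + 3*X*Y + 2*X*Z + Y*Z + Z**2

deg(f) = 2.
Substitute x = X/Z, y = Y/Z into f, then multiply by Z^2.
  monomial -1·x^2·y^0 ↦ -1·X^2·Y^0·Z^0.
  monomial 3·x^1·y^1 ↦ 3·X^1·Y^1·Z^0.
  monomial 2·x^1·y^0 ↦ 2·X^1·Y^0·Z^1.
  monomial 1·x^0·y^1 ↦ 1·X^0·Y^1·Z^1.
  monomial 1·x^0·y^0 ↦ 1·X^0·Y^0·Z^2.
Collecting: F(X, Y, Z) = -X**2 + 3*X*Y + 2*X*Z + Y*Z + Z**2.


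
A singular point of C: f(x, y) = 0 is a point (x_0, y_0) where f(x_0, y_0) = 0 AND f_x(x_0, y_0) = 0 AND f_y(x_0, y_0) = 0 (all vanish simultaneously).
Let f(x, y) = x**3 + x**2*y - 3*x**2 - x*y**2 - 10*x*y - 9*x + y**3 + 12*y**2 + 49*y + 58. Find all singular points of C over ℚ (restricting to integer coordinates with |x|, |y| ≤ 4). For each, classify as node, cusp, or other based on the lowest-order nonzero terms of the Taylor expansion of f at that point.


Singular points: {(2, -3)}; classification: cusp.

Compute partial derivatives:
  f_x = 3*x**2 + 2*x*y - 6*x - y**2 - 10*y - 9.
  f_y = x**2 - 2*x*y - 10*x + 3*y**2 + 24*y + 49.
Scan x_0 ∈ {−4, ..., 4}. For each x_0, f_y(x_0, y) is a polynomial in y; find its integer roots y ∈ {−4, ..., 4}, then test f_x and f at those candidates.
  x = -4: f_y(-4, y) = 3*y**2 + 32*y + 105; no integer root y with |y| ≤ 4.
  x = -3: f_y(-3, y) = 3*y**2 + 30*y + 88; no integer root y with |y| ≤ 4.
  x = -2: f_y(-2, y) = 3*y**2 + 28*y + 73; no integer root y with |y| ≤ 4.
  x = -1: f_y(-1, y) = 3*y**2 + 26*y + 60; no integer root y with |y| ≤ 4.
  x = 0: f_y(0, y) = 3*y**2 + 24*y + 49; no integer root y with |y| ≤ 4.
  x = 1: f_y(1, y) = 3*y**2 + 22*y + 40; vanishes at y ∈ {-4}. (1, -4): f_x = 4 ≠ 0.
  x = 2: f_y(2, y) = 3*y**2 + 20*y + 33; vanishes at y ∈ {-3}. (2, -3): f_x = 0, f = 0 — SINGULAR.
  x = 3: f_y(3, y) = 3*y**2 + 18*y + 28; no integer root y with |y| ≤ 4.
  x = 4: f_y(4, y) = 3*y**2 + 16*y + 25; no integer root y with |y| ≤ 4.
Only singular point on the grid: (2, -3).
Classify: substitute x = 2 + u, y = -3 + v and expand: f = u**3 + u**2*v - u*v**2 + v**3 + v**2.
No constant or linear terms (consistent with a singular point). Quadratic part: v**2. Cubic part: u**3 + u**2*v - u*v**2 + v**3.
The quadratic part v**2 is a perfect square, so there is a single (double) tangent line v = 0, i.e. y = -3. Restricting the cubic part to that line (v = 0) leaves u**3 ≠ 0, so f is not divisible by v and the branch is v² ≈ -u**3 to lowest order — this is a cusp.
Classification: cusp.


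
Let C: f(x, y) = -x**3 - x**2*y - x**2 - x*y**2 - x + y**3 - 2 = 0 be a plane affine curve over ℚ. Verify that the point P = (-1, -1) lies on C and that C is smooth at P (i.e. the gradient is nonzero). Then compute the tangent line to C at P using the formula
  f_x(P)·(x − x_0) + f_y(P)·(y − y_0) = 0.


Tangent line at P: -5*x - 5 = 0.

Step 1: f(-1, -1) = 0, so P lies on C.
Step 2: partial derivatives
  f_x(x, y) = -3*x**2 - 2*x*y - 2*x - y**2 - 1, f_y(x, y) = -x**2 - 2*x*y + 3*y**2.
  f_x(P) = -5, f_y(P) = 0 (gradient nonzero, so P is smooth).
Step 3: tangent line at P: -5·(x − -1) + 0·(y − -1) = 0.
Expanding: -5*x - 5 = 0.


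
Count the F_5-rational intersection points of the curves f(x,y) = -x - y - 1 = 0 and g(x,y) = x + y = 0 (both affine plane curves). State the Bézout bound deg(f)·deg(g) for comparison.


Common zeros: ∅; count = 0; Bézout bound = 1.

deg(f) = 1, deg(g) = 1, so Bézout bound = 1.
Scan x ∈ F_5. For each x, list the y ∈ F_5 with f(x, y) ≡ 0 and those with g(x, y) ≡ 0 (mod 5); the common zeros in that column are the intersection.
  x = 0: f ≡ 0 at y ∈ {4}; g ≡ 0 at y ∈ {0}; common: ∅.
  x = 1: f ≡ 0 at y ∈ {3}; g ≡ 0 at y ∈ {4}; common: ∅.
  x = 2: f ≡ 0 at y ∈ {2}; g ≡ 0 at y ∈ {3}; common: ∅.
  x = 3: f ≡ 0 at y ∈ {1}; g ≡ 0 at y ∈ {2}; common: ∅.
  x = 4: f ≡ 0 at y ∈ {0}; g ≡ 0 at y ∈ {1}; common: ∅.
Collecting: common zeros = ∅, so the count is 0.
Comparison with the Bézout bound: 0 ≤ 1 = deg(f)·deg(g), as expected for curves with no common component (the affine F_5-count falls short of the bound because intersections may lie at infinity, over extension fields, or carry multiplicity).


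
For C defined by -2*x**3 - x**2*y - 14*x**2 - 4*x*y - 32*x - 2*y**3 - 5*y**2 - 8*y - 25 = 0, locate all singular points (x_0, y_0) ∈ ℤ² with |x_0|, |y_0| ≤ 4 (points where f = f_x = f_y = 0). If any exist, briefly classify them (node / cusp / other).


Singular points: {(-2, -1)}; classification: node.

Compute partial derivatives:
  f_x = -6*x**2 - 2*x*y - 28*x - 4*y - 32.
  f_y = -x**2 - 4*x - 6*y**2 - 10*y - 8.
Scan x_0 ∈ {−4, ..., 4}. For each x_0, f_y(x_0, y) is a polynomial in y; find its integer roots y ∈ {−4, ..., 4}, then test f_x and f at those candidates.
  x = -4: f_y(-4, y) = -6*y**2 - 10*y - 8; no integer root y with |y| ≤ 4.
  x = -3: f_y(-3, y) = -6*y**2 - 10*y - 5; no integer root y with |y| ≤ 4.
  x = -2: f_y(-2, y) = -6*y**2 - 10*y - 4; vanishes at y ∈ {-1}. (-2, -1): f_x = 0, f = 0 — SINGULAR.
  x = -1: f_y(-1, y) = -6*y**2 - 10*y - 5; no integer root y with |y| ≤ 4.
  x = 0: f_y(0, y) = -6*y**2 - 10*y - 8; no integer root y with |y| ≤ 4.
  x = 1: f_y(1, y) = -6*y**2 - 10*y - 13; no integer root y with |y| ≤ 4.
  x = 2: f_y(2, y) = -6*y**2 - 10*y - 20; no integer root y with |y| ≤ 4.
  x = 3: f_y(3, y) = -6*y**2 - 10*y - 29; no integer root y with |y| ≤ 4.
  x = 4: f_y(4, y) = -6*y**2 - 10*y - 40; no integer root y with |y| ≤ 4.
Only singular point on the grid: (-2, -1).
Classify: substitute x = -2 + u, y = -1 + v and expand: f = -2*u**3 - u**2*v - u**2 - 2*v**3 + v**2.
No constant or linear terms (consistent with a singular point). Quadratic part: -u**2 + v**2. Cubic part: -2*u**3 - u**2*v - 2*v**3.
The quadratic part v**2 - u**2 = (v − u)(v + u) splits into two distinct linear factors, so there are two distinct tangent lines y − -1 = ±(x − -2) — this is a node (ordinary double point).
Classification: node.


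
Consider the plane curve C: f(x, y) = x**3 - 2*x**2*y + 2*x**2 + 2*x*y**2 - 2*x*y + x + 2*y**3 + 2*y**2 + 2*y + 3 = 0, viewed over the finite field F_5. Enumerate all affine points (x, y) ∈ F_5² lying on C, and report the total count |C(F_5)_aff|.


Affine F_5-points: {(1, 2), (2, 4), (3, 2)}; count = 3.

For each of the 25 pairs (x, y) ∈ F_5², evaluate f(x, y) mod 5. Record the zeros.
  x = 0: [0↦3, 1↦4, 2↦1, 3↦1, 4↦1]  zeros at y ∈ ∅
  x = 1: [0↦2, 1↦1, 2↦0, 3↦1, 4↦1]  zeros at y ∈ {2}
  x = 2: [0↦1, 1↦4, 2↦1, 3↦4, 4↦0]  zeros at y ∈ {4}
  x = 3: [0↦1, 1↦4, 2↦0, 3↦1, 4↦4]  zeros at y ∈ {2}
  x = 4: [0↦3, 1↦2, 2↦3, 3↦3, 4↦4]  zeros at y ∈ ∅
Collecting zeros: affine points = {(1, 2), (2, 4), (3, 2)}.
Total count |C(F_5)_aff| = 3.


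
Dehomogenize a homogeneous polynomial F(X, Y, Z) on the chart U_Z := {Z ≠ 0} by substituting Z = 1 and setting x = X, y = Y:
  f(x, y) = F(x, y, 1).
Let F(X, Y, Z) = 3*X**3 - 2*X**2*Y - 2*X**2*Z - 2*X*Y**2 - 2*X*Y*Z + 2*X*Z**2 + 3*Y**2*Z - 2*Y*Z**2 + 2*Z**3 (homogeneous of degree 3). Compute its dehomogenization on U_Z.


f(x, y) = 3*x**3 - 2*x**2*y - 2*x**2 - 2*x*y**2 - 2*x*y + 2*x + 3*y**2 - 2*y + 2

On U_Z we set Z = 1. Each monomial c·X^i·Y^j·Z^k in F becomes c·x^i·y^j·1^k = c·x^i·y^j.
Substituting Z = 1: F(X, Y, 1) = 3*x**3 - 2*x**2*y - 2*x**2 - 2*x*y**2 - 2*x*y + 2*x + 3*y**2 - 2*y + 2.
Note: deg(f) ≤ deg(F) = 3; strict inequality happens when F is divisible by Z (lost terms).


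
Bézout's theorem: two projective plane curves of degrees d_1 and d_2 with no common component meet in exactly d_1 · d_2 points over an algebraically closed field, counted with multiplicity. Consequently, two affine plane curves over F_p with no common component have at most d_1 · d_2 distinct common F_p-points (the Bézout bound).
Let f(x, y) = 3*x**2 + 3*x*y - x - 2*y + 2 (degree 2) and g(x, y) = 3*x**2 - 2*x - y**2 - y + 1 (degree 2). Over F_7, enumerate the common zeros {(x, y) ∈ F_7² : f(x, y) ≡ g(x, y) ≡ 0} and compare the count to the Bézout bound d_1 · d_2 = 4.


Common zeros: {(6, 4)}; count = 1; Bézout bound = 4.

deg(f) = 2, deg(g) = 2, so Bézout bound = 4.
Scan x ∈ F_7. For each x, list the y ∈ F_7 with f(x, y) ≡ 0 and those with g(x, y) ≡ 0 (mod 7); the common zeros in that column are the intersection.
  x = 0: f ≡ 0 at y ∈ {1}; g ≡ 0 at y ∈ ∅; common: ∅.
  x = 1: f ≡ 0 at y ∈ {3}; g ≡ 0 at y ∈ {1, 5}; common: ∅.
  x = 2: f ≡ 0 at y ∈ {4}; g ≡ 0 at y ∈ {1, 5}; common: ∅.
  x = 3: f ≡ 0 at y ∈ ∅; g ≡ 0 at y ∈ ∅; common: ∅.
  x = 4: f ≡ 0 at y ∈ {1}; g ≡ 0 at y ∈ {2, 4}; common: ∅.
  x = 5: f ≡ 0 at y ∈ {2}; g ≡ 0 at y ∈ ∅; common: ∅.
  x = 6: f ≡ 0 at y ∈ {4}; g ≡ 0 at y ∈ {2, 4}; common: {4}.
Collecting: common zeros = {(6, 4)}, so the count is 1.
Comparison with the Bézout bound: 1 ≤ 4 = deg(f)·deg(g), as expected for curves with no common component (the affine F_7-count falls short of the bound because intersections may lie at infinity, over extension fields, or carry multiplicity).


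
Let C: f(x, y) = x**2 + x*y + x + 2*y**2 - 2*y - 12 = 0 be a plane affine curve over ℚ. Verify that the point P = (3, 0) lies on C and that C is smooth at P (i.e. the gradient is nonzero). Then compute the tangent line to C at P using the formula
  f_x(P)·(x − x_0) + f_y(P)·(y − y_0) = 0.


Tangent line at P: 7*x + y - 21 = 0.

Step 1: f(3, 0) = 0, so P lies on C.
Step 2: partial derivatives
  f_x(x, y) = 2*x + y + 1, f_y(x, y) = x + 4*y - 2.
  f_x(P) = 7, f_y(P) = 1 (gradient nonzero, so P is smooth).
Step 3: tangent line at P: 7·(x − 3) + 1·(y − 0) = 0.
Expanding: 7*x + y - 21 = 0.


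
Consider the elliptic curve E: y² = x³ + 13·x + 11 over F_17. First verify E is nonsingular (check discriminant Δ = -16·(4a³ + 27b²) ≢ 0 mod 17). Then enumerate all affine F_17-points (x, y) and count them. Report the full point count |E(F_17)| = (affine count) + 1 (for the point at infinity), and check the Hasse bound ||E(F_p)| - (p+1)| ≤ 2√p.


Affine points = {(1, 5), (1, 12), (3, 3), (3, 14), (4, 5), (4, 12), (6, 4), (6, 13), (8, 7), (8, 10), (10, 6), (10, 11), (12, 5), (12, 12), (14, 8), (14, 9)}; affine count = 16; |E(F_17)| = 17.

Discriminant check: Δ ∝ 4a³ + 27b² = 4·13³ + 27·11² = 4·2197 + 27·121 ≡ 2 (mod 17). Nonzero ⇒ E is nonsingular.
For each x ∈ F_17, compute rhs = x³ + 13·x + 11 mod 17, then count y ∈ F_17 with y² ≡ rhs.
  x = 0: rhs = 11, matching y values: none (0 points).
  x = 1: rhs = 8, matching y values: 5, 12 (2 points).
  x = 2: rhs = 11, matching y values: none (0 points).
  x = 3: rhs = 9, matching y values: 3, 14 (2 points).
  x = 4: rhs = 8, matching y values: 5, 12 (2 points).
  x = 5: rhs = 14, matching y values: none (0 points).
  x = 6: rhs = 16, matching y values: 4, 13 (2 points).
  x = 7: rhs = 3, matching y values: none (0 points).
  x = 8: rhs = 15, matching y values: 7, 10 (2 points).
  x = 9: rhs = 7, matching y values: none (0 points).
  x = 10: rhs = 2, matching y values: 6, 11 (2 points).
  x = 11: rhs = 6, matching y values: none (0 points).
  x = 12: rhs = 8, matching y values: 5, 12 (2 points).
  x = 13: rhs = 14, matching y values: none (0 points).
  x = 14: rhs = 13, matching y values: 8, 9 (2 points).
  x = 15: rhs = 11, matching y values: none (0 points).
  x = 16: rhs = 14, matching y values: none (0 points).
Total affine count: 16.
Full point count |E(F_17)| = 16 + 1 = 17.
Hasse bound: |17 − (17+1)| = |-1| = 1 ≤ 2√17 ≈ 8.2462 ✓.


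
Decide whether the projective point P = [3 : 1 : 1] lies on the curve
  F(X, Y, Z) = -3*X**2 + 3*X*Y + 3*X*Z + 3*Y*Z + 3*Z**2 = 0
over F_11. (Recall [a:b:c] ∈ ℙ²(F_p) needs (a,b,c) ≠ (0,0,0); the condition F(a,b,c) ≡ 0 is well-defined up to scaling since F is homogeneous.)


F(3,1,1) ≡ 8 (mod 11); P is NOT on the curve.

Evaluate F(3, 1, 1) term-by-term (mod 11).
  -3*X**2 ↦ -3·9·1·1 = -27
  3*X*Y ↦ 3·3·1·1 = 9
  3*X*Z ↦ 3·3·1·1 = 9
  3*Y*Z ↦ 3·1·1·1 = 3
  3*Z**2 ↦ 3·1·1·1 = 3
Sum: F(3, 1, 1) = (-27) + (9) + (9) + (3) + (3) = -3.
Reducing mod 11: -3 ≡ 8 (mod 11).
Since F(a, b, c) ≡ 8 ≠ 0 (mod 11), P does NOT lie on the curve.


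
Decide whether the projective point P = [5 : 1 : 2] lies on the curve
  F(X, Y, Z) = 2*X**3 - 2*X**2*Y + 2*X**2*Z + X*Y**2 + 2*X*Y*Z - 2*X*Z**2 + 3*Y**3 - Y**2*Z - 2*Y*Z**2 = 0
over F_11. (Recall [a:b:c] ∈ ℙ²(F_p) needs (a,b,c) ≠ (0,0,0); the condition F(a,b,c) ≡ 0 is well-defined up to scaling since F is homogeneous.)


F(5,1,2) ≡ 3 (mod 11); P is NOT on the curve.

Evaluate F(5, 1, 2) term-by-term (mod 11).
  2*X**3 ↦ 2·125·1·1 = 250
  -2*X**2*Y ↦ -2·25·1·1 = -50
  2*X**2*Z ↦ 2·25·1·2 = 100
  X*Y**2 ↦ 1·5·1·1 = 5
  2*X*Y*Z ↦ 2·5·1·2 = 20
  -2*X*Z**2 ↦ -2·5·1·4 = -40
  3*Y**3 ↦ 3·1·1·1 = 3
  -Y**2*Z ↦ -1·1·1·2 = -2
  -2*Y*Z**2 ↦ -2·1·1·4 = -8
Sum: F(5, 1, 2) = (250) + (-50) + (100) + (5) + (20) + (-40) + (3) + (-2) + (-8) = 278.
Reducing mod 11: 278 ≡ 3 (mod 11).
Since F(a, b, c) ≡ 3 ≠ 0 (mod 11), P does NOT lie on the curve.


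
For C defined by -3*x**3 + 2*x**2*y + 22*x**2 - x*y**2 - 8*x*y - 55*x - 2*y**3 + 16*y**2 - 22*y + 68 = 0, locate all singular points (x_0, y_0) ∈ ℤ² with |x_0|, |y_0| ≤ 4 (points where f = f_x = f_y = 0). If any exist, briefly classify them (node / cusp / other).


Singular points: {(3, 2)}; classification: node.

Compute partial derivatives:
  f_x = -9*x**2 + 4*x*y + 44*x - y**2 - 8*y - 55.
  f_y = 2*x**2 - 2*x*y - 8*x - 6*y**2 + 32*y - 22.
Scan x_0 ∈ {−4, ..., 4}. For each x_0, f_y(x_0, y) is a polynomial in y; find its integer roots y ∈ {−4, ..., 4}, then test f_x and f at those candidates.
  x = -4: f_y(-4, y) = -6*y**2 + 40*y + 42; no integer root y with |y| ≤ 4.
  x = -3: f_y(-3, y) = -6*y**2 + 38*y + 20; no integer root y with |y| ≤ 4.
  x = -2: f_y(-2, y) = -6*y**2 + 36*y + 2; no integer root y with |y| ≤ 4.
  x = -1: f_y(-1, y) = -6*y**2 + 34*y - 12; no integer root y with |y| ≤ 4.
  x = 0: f_y(0, y) = -6*y**2 + 32*y - 22; no integer root y with |y| ≤ 4.
  x = 1: f_y(1, y) = -6*y**2 + 30*y - 28; no integer root y with |y| ≤ 4.
  x = 2: f_y(2, y) = -6*y**2 + 28*y - 30; vanishes at y ∈ {3}. (2, 3): f_x = -12 ≠ 0.
  x = 3: f_y(3, y) = -6*y**2 + 26*y - 28; vanishes at y ∈ {2}. (3, 2): f_x = 0, f = 0 — SINGULAR.
  x = 4: f_y(4, y) = -6*y**2 + 24*y - 22; no integer root y with |y| ≤ 4.
Only singular point on the grid: (3, 2).
Classify: substitute x = 3 + u, y = 2 + v and expand: f = -3*u**3 + 2*u**2*v - u**2 - u*v**2 - 2*v**3 + v**2.
No constant or linear terms (consistent with a singular point). Quadratic part: -u**2 + v**2. Cubic part: -3*u**3 + 2*u**2*v - u*v**2 - 2*v**3.
The quadratic part v**2 - u**2 = (v − u)(v + u) splits into two distinct linear factors, so there are two distinct tangent lines y − 2 = ±(x − 3) — this is a node (ordinary double point).
Classification: node.


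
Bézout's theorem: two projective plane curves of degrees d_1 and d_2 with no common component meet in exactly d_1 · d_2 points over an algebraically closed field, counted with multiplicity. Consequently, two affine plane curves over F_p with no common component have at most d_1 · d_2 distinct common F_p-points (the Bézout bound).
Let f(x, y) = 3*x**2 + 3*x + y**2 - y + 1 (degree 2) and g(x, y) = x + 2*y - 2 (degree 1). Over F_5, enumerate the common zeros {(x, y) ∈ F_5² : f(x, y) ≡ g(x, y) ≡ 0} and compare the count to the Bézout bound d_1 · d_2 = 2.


Common zeros: ∅; count = 0; Bézout bound = 2.

deg(f) = 2, deg(g) = 1, so Bézout bound = 2.
Scan x ∈ F_5. For each x, list the y ∈ F_5 with f(x, y) ≡ 0 and those with g(x, y) ≡ 0 (mod 5); the common zeros in that column are the intersection.
  x = 0: f ≡ 0 at y ∈ ∅; g ≡ 0 at y ∈ {1}; common: ∅.
  x = 1: f ≡ 0 at y ∈ ∅; g ≡ 0 at y ∈ {3}; common: ∅.
  x = 2: f ≡ 0 at y ∈ {3}; g ≡ 0 at y ∈ {0}; common: ∅.
  x = 3: f ≡ 0 at y ∈ ∅; g ≡ 0 at y ∈ {2}; common: ∅.
  x = 4: f ≡ 0 at y ∈ ∅; g ≡ 0 at y ∈ {4}; common: ∅.
Collecting: common zeros = ∅, so the count is 0.
Comparison with the Bézout bound: 0 ≤ 2 = deg(f)·deg(g), as expected for curves with no common component (the affine F_5-count falls short of the bound because intersections may lie at infinity, over extension fields, or carry multiplicity).


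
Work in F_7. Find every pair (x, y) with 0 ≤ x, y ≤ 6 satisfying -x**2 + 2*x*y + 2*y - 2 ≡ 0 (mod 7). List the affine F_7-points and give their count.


Affine F_7-points: {(0, 1), (1, 6), (2, 1), (3, 4), (4, 6), (5, 4)}; count = 6.

For each of the 49 pairs (x, y) ∈ F_7², evaluate f(x, y) mod 7. Record the zeros.
  x = 0: [0↦5, 1↦0, 2↦2, 3↦4, 4↦6, 5↦1, 6↦3]  zeros at y ∈ {1}
  x = 1: [0↦4, 1↦1, 2↦5, 3↦2, 4↦6, 5↦3, 6↦0]  zeros at y ∈ {6}
  x = 2: [0↦1, 1↦0, 2↦6, 3↦5, 4↦4, 5↦3, 6↦2]  zeros at y ∈ {1}
  x = 3: [0↦3, 1↦4, 2↦5, 3↦6, 4↦0, 5↦1, 6↦2]  zeros at y ∈ {4}
  x = 4: [0↦3, 1↦6, 2↦2, 3↦5, 4↦1, 5↦4, 6↦0]  zeros at y ∈ {6}
  x = 5: [0↦1, 1↦6, 2↦4, 3↦2, 4↦0, 5↦5, 6↦3]  zeros at y ∈ {4}
  x = 6: [0↦4, 1↦4, 2↦4, 3↦4, 4↦4, 5↦4, 6↦4]  zeros at y ∈ ∅
Collecting zeros: affine points = {(0, 1), (1, 6), (2, 1), (3, 4), (4, 6), (5, 4)}.
Total count |C(F_7)_aff| = 6.


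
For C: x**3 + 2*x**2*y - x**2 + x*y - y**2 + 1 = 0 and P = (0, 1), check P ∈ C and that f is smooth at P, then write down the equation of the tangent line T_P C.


Tangent line at P: x - 2*y + 2 = 0.

Step 1: f(0, 1) = 0, so P lies on C.
Step 2: partial derivatives
  f_x(x, y) = 3*x**2 + 4*x*y - 2*x + y, f_y(x, y) = 2*x**2 + x - 2*y.
  f_x(P) = 1, f_y(P) = -2 (gradient nonzero, so P is smooth).
Step 3: tangent line at P: 1·(x − 0) + -2·(y − 1) = 0.
Expanding: x - 2*y + 2 = 0.


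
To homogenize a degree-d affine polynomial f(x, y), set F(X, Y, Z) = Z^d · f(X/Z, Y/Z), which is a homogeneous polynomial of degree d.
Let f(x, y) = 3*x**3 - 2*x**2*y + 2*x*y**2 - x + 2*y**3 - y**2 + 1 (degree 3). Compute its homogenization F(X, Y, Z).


F(X, Y, Z) = 3*X**3 - 2*X**2*Y + 2*X*Y**2 - X*Z**2 + 2*Y**3 - Y**2*Z + Z**3

deg(f) = 3.
Substitute x = X/Z, y = Y/Z into f, then multiply by Z^3.
  monomial 3·x^3·y^0 ↦ 3·X^3·Y^0·Z^0.
  monomial -2·x^2·y^1 ↦ -2·X^2·Y^1·Z^0.
  monomial 2·x^1·y^2 ↦ 2·X^1·Y^2·Z^0.
  monomial -1·x^1·y^0 ↦ -1·X^1·Y^0·Z^2.
  monomial 2·x^0·y^3 ↦ 2·X^0·Y^3·Z^0.
  monomial -1·x^0·y^2 ↦ -1·X^0·Y^2·Z^1.
  monomial 1·x^0·y^0 ↦ 1·X^0·Y^0·Z^3.
Collecting: F(X, Y, Z) = 3*X**3 - 2*X**2*Y + 2*X*Y**2 - X*Z**2 + 2*Y**3 - Y**2*Z + Z**3.


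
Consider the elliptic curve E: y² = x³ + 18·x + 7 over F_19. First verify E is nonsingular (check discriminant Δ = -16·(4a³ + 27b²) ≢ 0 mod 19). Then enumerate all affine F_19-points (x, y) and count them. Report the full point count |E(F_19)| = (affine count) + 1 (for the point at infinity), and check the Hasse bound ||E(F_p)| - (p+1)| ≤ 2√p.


Affine points = {(0, 8), (0, 11), (1, 8), (1, 11), (7, 1), (7, 18), (8, 6), (8, 13), (9, 9), (9, 10), (10, 3), (10, 16), (11, 4), (11, 15), (13, 5), (13, 14), (14, 1), (14, 18), (15, 2), (15, 17), (17, 1), (17, 18), (18, 8), (18, 11)}; affine count = 24; |E(F_19)| = 25.

Discriminant check: Δ ∝ 4a³ + 27b² = 4·18³ + 27·7² = 4·5832 + 27·49 ≡ 8 (mod 19). Nonzero ⇒ E is nonsingular.
For each x ∈ F_19, compute rhs = x³ + 18·x + 7 mod 19, then count y ∈ F_19 with y² ≡ rhs.
  x = 0: rhs = 7, matching y values: 8, 11 (2 points).
  x = 1: rhs = 7, matching y values: 8, 11 (2 points).
  x = 2: rhs = 13, matching y values: none (0 points).
  x = 3: rhs = 12, matching y values: none (0 points).
  x = 4: rhs = 10, matching y values: none (0 points).
  x = 5: rhs = 13, matching y values: none (0 points).
  x = 6: rhs = 8, matching y values: none (0 points).
  x = 7: rhs = 1, matching y values: 1, 18 (2 points).
  x = 8: rhs = 17, matching y values: 6, 13 (2 points).
  x = 9: rhs = 5, matching y values: 9, 10 (2 points).
  x = 10: rhs = 9, matching y values: 3, 16 (2 points).
  x = 11: rhs = 16, matching y values: 4, 15 (2 points).
  x = 12: rhs = 13, matching y values: none (0 points).
  x = 13: rhs = 6, matching y values: 5, 14 (2 points).
  x = 14: rhs = 1, matching y values: 1, 18 (2 points).
  x = 15: rhs = 4, matching y values: 2, 17 (2 points).
  x = 16: rhs = 2, matching y values: none (0 points).
  x = 17: rhs = 1, matching y values: 1, 18 (2 points).
  x = 18: rhs = 7, matching y values: 8, 11 (2 points).
Total affine count: 24.
Full point count |E(F_19)| = 24 + 1 = 25.
Hasse bound: |25 − (19+1)| = |5| = 5 ≤ 2√19 ≈ 8.7178 ✓.


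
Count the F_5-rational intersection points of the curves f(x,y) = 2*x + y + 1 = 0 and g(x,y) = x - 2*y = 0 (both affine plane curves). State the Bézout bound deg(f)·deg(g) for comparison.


Common zeros: ∅; count = 0; Bézout bound = 1.

deg(f) = 1, deg(g) = 1, so Bézout bound = 1.
Scan x ∈ F_5. For each x, list the y ∈ F_5 with f(x, y) ≡ 0 and those with g(x, y) ≡ 0 (mod 5); the common zeros in that column are the intersection.
  x = 0: f ≡ 0 at y ∈ {4}; g ≡ 0 at y ∈ {0}; common: ∅.
  x = 1: f ≡ 0 at y ∈ {2}; g ≡ 0 at y ∈ {3}; common: ∅.
  x = 2: f ≡ 0 at y ∈ {0}; g ≡ 0 at y ∈ {1}; common: ∅.
  x = 3: f ≡ 0 at y ∈ {3}; g ≡ 0 at y ∈ {4}; common: ∅.
  x = 4: f ≡ 0 at y ∈ {1}; g ≡ 0 at y ∈ {2}; common: ∅.
Collecting: common zeros = ∅, so the count is 0.
Comparison with the Bézout bound: 0 ≤ 1 = deg(f)·deg(g), as expected for curves with no common component (the affine F_5-count falls short of the bound because intersections may lie at infinity, over extension fields, or carry multiplicity).
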